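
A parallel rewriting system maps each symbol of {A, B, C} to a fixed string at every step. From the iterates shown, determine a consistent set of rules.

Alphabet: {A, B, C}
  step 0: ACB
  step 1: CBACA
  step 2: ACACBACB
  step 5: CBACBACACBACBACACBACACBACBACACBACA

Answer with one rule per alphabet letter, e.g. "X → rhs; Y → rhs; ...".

A->CB, B->CA, C->A

  step 1 ⇒ step 2: CBACA ⇒ A·CA·CB·A·CB
    A ↦ CB
    B ↦ CA
    C ↦ A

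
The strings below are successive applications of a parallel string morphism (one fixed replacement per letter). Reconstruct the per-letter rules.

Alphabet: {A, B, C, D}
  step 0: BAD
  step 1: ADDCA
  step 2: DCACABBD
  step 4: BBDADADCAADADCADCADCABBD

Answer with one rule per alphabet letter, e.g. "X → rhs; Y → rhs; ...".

A->D, B->AD, C->BB, D->CA

  step 1 ⇒ step 2: ADDCA ⇒ D·CA·CA·BB·D
    A ↦ D
    C ↦ BB
    D ↦ CA
  step 0 ⇒ step 1: BAD ⇒ AD·D·CA
    B ↦ AD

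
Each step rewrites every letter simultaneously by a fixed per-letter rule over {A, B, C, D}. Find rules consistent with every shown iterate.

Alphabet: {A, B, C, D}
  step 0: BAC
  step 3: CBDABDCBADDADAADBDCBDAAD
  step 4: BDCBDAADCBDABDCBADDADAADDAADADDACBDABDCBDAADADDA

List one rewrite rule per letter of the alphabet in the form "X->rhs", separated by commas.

  step 3 ⇒ step 4: CBDABDCBADDADAADBDCBDAAD ⇒ BD·CB·DA·AD·CB·DA·BD·CB·AD·DA·DA·AD·DA·AD·AD·DA·CB·DA·BD·CB·DA·AD·AD·DA
    A ↦ AD
    B ↦ CB
    C ↦ BD
    D ↦ DA

A->AD, B->CB, C->BD, D->DA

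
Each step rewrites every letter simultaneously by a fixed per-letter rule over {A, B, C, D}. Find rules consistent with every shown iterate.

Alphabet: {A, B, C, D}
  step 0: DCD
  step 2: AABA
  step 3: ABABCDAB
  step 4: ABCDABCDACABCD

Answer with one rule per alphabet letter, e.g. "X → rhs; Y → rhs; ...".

  step 3 ⇒ step 4: ABABCDAB ⇒ AB·CD·AB·CD·A·C·AB·CD
    A ↦ AB
    B ↦ CD
    C ↦ A
    D ↦ C

A->AB, B->CD, C->A, D->C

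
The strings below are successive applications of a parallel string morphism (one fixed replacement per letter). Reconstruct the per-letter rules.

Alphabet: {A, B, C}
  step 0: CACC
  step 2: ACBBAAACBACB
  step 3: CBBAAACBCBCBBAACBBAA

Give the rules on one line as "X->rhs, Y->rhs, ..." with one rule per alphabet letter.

  step 2 ⇒ step 3: ACBBAAACBACB ⇒ CB·BA·A·A·CB·CB·CB·BA·A·CB·BA·A
    A ↦ CB
    B ↦ A
    C ↦ BA

A->CB, B->A, C->BA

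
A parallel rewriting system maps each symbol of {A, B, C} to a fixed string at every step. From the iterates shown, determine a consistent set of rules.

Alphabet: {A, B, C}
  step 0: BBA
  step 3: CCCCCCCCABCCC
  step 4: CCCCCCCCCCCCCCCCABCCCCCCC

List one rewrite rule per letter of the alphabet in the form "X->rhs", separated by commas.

A->AB, B->C, C->CC

  step 3 ⇒ step 4: CCCCCCCCABCCC ⇒ CC·CC·CC·CC·CC·CC·CC·CC·AB·C·CC·CC·CC
    A ↦ AB
    B ↦ C
    C ↦ CC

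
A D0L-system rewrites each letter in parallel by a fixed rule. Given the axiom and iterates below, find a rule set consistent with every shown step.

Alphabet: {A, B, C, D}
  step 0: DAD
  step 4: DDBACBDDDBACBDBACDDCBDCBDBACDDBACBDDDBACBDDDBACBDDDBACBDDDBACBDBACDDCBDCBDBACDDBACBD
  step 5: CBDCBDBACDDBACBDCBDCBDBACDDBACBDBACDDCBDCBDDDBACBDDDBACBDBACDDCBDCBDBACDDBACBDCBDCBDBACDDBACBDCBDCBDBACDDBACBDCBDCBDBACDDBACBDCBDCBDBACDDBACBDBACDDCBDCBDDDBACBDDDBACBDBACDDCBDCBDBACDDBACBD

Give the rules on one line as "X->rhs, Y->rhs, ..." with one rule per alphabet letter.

A->C, B->BA, C->DD, D->CBD

  step 4 ⇒ step 5: DDBACBDDDBACBDBACDDCBDCBDBACDDBACBDDDBACBDDDBACBDDDBACBDDDBACBDBACDDCBDCBDBACDDBACBD ⇒ CBD·CBD·BA·C·DD·BA·CBD·CBD·CBD·BA·C·DD·BA·CBD·BA·C·DD·CBD·CBD·DD·BA·CBD·DD·BA·CBD·BA·C·DD·CBD·CBD·BA·C·DD·BA·CBD·CBD·CBD·BA·C·DD·BA·CBD·CBD·CBD·BA·C·DD·BA·CBD·CBD·CBD·BA·C·DD·BA·CBD·CBD·CBD·BA·C·DD·BA·CBD·BA·C·DD·CBD·CBD·DD·BA·CBD·DD·BA·CBD·BA·C·DD·CBD·CBD·BA·C·DD·BA·CBD
    A ↦ C
    B ↦ BA
    C ↦ DD
    D ↦ CBD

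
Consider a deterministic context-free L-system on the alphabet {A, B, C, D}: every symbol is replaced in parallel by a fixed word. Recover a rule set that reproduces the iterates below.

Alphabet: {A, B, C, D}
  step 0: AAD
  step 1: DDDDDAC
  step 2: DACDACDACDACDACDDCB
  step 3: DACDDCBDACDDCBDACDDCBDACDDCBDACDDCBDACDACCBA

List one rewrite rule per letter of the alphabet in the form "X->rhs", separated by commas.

  step 2 ⇒ step 3: DACDACDACDACDACDDCB ⇒ DAC·DD·CB·DAC·DD·CB·DAC·DD·CB·DAC·DD·CB·DAC·DD·CB·DAC·DAC·CB·A
    A ↦ DD
    B ↦ A
    C ↦ CB
    D ↦ DAC

A->DD, B->A, C->CB, D->DAC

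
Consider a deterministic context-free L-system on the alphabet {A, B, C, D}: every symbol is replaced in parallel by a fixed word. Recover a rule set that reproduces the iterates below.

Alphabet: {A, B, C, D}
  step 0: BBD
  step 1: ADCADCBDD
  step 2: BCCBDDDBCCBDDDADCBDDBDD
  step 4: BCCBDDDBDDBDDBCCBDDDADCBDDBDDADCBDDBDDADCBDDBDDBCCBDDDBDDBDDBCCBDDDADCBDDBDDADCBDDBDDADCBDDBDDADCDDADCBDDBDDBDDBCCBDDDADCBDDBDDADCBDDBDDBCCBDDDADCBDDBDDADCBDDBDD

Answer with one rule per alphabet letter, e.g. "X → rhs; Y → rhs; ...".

A->BCC, B->ADC, C->D, D->BDD

  step 1 ⇒ step 2: ADCADCBDD ⇒ BCC·BDD·D·BCC·BDD·D·ADC·BDD·BDD
    A ↦ BCC
    B ↦ ADC
    C ↦ D
    D ↦ BDD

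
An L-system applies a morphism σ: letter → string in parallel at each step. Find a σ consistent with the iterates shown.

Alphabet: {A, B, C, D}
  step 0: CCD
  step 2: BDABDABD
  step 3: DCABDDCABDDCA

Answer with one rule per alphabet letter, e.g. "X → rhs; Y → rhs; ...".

A->BD, B->DC, C->AD, D->A

  step 2 ⇒ step 3: BDABDABD ⇒ DC·A·BD·DC·A·BD·DC·A
    A ↦ BD
    B ↦ DC
    D ↦ A
    C ↦ AD  (constrained at step 0)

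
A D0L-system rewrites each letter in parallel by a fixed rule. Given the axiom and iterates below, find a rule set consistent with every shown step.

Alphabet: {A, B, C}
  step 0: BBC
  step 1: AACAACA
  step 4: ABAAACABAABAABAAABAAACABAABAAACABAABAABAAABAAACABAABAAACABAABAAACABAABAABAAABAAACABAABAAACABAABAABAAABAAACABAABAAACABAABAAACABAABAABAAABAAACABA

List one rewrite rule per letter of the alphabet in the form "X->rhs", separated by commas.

  step 0 ⇒ step 1: BBC ⇒ AAC·AAC·A
    B ↦ AAC
    C ↦ A
    A ↦ ABA  (constrained at step 1)

A->ABA, B->AAC, C->A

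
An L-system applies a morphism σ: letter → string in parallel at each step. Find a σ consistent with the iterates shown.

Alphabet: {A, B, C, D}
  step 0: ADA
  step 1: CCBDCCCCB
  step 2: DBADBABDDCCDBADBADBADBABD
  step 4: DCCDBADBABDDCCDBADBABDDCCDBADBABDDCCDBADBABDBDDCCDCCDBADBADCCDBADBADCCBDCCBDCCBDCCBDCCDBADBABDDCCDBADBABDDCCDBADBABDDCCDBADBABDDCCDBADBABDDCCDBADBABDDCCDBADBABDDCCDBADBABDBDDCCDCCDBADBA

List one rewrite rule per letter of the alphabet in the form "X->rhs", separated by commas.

A->CCB, B->BD, C->DBA, D->DCC

  step 1 ⇒ step 2: CCBDCCCCB ⇒ DBA·DBA·BD·DCC·DBA·DBA·DBA·DBA·BD
    B ↦ BD
    C ↦ DBA
    D ↦ DCC
  step 0 ⇒ step 1: ADA ⇒ CCB·DCC·CCB
    A ↦ CCB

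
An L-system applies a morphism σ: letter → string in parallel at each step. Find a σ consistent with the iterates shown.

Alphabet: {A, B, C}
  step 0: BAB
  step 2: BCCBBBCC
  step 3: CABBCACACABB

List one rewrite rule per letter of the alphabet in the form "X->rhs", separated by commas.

A->CC, B->CA, C->B

  step 2 ⇒ step 3: BCCBBBCC ⇒ CA·B·B·CA·CA·CA·B·B
    B ↦ CA
    C ↦ B
    A ↦ CC  (constrained at step 0)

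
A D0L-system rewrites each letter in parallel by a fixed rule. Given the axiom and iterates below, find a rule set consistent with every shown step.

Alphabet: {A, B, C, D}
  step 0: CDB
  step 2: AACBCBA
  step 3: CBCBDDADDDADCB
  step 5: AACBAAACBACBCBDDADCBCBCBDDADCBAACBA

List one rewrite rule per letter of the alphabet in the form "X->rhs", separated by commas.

A->CB, B->AD, C->DD, D->A

  step 2 ⇒ step 3: AACBCBA ⇒ CB·CB·DD·AD·DD·AD·CB
    A ↦ CB
    B ↦ AD
    C ↦ DD
    D ↦ A  (constrained at step 0)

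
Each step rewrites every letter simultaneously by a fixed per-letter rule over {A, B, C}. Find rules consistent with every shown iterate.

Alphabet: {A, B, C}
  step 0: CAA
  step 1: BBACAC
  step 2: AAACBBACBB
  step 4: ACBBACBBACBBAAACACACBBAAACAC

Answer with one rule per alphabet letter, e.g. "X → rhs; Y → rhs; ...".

  step 1 ⇒ step 2: BBACAC ⇒ A·A·AC·BB·AC·BB
    A ↦ AC
    B ↦ A
    C ↦ BB

A->AC, B->A, C->BB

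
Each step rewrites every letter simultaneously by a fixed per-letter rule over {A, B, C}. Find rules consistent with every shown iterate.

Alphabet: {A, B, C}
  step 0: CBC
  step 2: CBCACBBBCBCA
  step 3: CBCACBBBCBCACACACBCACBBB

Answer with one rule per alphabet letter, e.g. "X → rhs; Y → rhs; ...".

A->BB, B->CA, C->CB

  step 2 ⇒ step 3: CBCACBBBCBCA ⇒ CB·CA·CB·BB·CB·CA·CA·CA·CB·CA·CB·BB
    A ↦ BB
    B ↦ CA
    C ↦ CB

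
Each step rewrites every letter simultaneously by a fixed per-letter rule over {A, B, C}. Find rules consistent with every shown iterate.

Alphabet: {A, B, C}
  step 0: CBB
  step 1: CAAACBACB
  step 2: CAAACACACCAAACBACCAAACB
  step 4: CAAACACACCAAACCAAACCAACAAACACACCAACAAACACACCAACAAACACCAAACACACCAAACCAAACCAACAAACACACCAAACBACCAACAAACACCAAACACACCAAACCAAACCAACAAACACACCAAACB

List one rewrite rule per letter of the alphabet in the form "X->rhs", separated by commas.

  step 1 ⇒ step 2: CAAACBACB ⇒ CAA·AC·AC·AC·CAA·ACB·AC·CAA·ACB
    A ↦ AC
    B ↦ ACB
    C ↦ CAA

A->AC, B->ACB, C->CAA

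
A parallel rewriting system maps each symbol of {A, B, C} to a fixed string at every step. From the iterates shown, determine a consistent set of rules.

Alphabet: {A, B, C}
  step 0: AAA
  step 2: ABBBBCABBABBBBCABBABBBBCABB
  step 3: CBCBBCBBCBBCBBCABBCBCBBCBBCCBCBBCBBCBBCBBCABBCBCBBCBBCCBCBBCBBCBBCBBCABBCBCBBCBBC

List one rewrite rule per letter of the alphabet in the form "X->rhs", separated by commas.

  step 2 ⇒ step 3: ABBBBCABBABBBBCABBABBBBCABB ⇒ CBC·BBC·BBC·BBC·BBC·ABB·CBC·BBC·BBC·CBC·BBC·BBC·BBC·BBC·ABB·CBC·BBC·BBC·CBC·BBC·BBC·BBC·BBC·ABB·CBC·BBC·BBC
    A ↦ CBC
    B ↦ BBC
    C ↦ ABB

A->CBC, B->BBC, C->ABB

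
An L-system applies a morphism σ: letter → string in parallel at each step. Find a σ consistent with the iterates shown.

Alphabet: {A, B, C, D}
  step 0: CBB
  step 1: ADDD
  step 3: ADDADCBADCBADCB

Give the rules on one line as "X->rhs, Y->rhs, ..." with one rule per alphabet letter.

  step 0 ⇒ step 1: CBB ⇒ AD·D·D
    B ↦ D
    C ↦ AD
    A ↦ CB  (constrained at step 1)
    D ↦ CA  (constrained at step 1)

A->CB, B->D, C->AD, D->CA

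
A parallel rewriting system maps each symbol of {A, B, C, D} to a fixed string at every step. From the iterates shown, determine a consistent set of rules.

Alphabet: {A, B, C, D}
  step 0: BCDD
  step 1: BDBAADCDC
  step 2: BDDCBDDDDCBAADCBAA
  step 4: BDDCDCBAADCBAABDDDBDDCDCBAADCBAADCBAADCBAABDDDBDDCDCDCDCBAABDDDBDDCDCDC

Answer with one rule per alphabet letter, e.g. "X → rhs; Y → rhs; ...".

A->D, B->BD, C->BAA, D->DC

  step 1 ⇒ step 2: BDBAADCDC ⇒ BD·DC·BD·D·D·DC·BAA·DC·BAA
    A ↦ D
    B ↦ BD
    C ↦ BAA
    D ↦ DC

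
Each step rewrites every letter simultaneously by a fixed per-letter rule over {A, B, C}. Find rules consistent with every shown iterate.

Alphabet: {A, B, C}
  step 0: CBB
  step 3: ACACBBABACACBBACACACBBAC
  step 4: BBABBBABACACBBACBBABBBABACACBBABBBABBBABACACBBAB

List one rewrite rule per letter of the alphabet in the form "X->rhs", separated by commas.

  step 3 ⇒ step 4: ACACBBABACACBBACACACBBAC ⇒ BB·AB·BB·AB·AC·AC·BB·AC·BB·AB·BB·AB·AC·AC·BB·AB·BB·AB·BB·AB·AC·AC·BB·AB
    A ↦ BB
    B ↦ AC
    C ↦ AB

A->BB, B->AC, C->AB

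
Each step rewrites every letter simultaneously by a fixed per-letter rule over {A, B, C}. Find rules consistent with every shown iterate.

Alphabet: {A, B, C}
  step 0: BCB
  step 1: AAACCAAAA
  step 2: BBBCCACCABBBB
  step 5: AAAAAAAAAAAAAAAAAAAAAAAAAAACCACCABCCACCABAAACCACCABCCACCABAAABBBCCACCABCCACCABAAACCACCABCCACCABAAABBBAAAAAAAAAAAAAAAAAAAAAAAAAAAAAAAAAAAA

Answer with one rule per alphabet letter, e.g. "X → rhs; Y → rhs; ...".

  step 1 ⇒ step 2: AAACCAAAA ⇒ B·B·B·CCA·CCA·B·B·B·B
    A ↦ B
    C ↦ CCA
  step 0 ⇒ step 1: BCB ⇒ AAA·CCA·AAA
    B ↦ AAA

A->B, B->AAA, C->CCA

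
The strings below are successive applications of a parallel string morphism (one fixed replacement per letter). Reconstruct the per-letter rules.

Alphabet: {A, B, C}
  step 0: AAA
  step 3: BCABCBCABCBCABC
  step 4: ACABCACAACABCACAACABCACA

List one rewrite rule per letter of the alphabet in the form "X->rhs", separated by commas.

A->BC, B->AC, C->A

  step 3 ⇒ step 4: BCABCBCABCBCABC ⇒ AC·A·BC·AC·A·AC·A·BC·AC·A·AC·A·BC·AC·A
    A ↦ BC
    B ↦ AC
    C ↦ A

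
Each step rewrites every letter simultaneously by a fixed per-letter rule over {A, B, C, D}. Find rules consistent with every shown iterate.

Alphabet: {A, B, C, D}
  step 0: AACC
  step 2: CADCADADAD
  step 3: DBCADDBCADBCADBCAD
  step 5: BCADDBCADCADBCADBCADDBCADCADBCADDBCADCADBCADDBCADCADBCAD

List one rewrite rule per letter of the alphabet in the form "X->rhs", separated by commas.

A->BC, B->CA, C->D, D->AD

  step 2 ⇒ step 3: CADCADADAD ⇒ D·BC·AD·D·BC·AD·BC·AD·BC·AD
    A ↦ BC
    C ↦ D
    D ↦ AD
    B ↦ CA  (constrained at step 3)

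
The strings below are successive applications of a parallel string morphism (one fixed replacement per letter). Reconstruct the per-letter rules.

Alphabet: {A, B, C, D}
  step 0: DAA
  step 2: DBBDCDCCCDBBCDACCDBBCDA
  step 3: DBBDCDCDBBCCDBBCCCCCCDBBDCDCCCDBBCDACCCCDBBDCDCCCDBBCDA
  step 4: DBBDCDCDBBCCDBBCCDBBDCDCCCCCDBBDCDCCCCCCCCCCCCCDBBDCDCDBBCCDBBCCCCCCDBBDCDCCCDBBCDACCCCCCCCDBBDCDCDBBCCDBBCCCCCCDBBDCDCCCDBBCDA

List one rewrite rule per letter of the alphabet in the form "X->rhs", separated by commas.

A->CDA, B->DC, C->CC, D->DBB

  step 3 ⇒ step 4: DBBDCDCDBBCCDBBCCCCCCDBBDCDCCCDBBCDACCCCDBBDCDCCCDBBCDA ⇒ DBB·DC·DC·DBB·CC·DBB·CC·DBB·DC·DC·CC·CC·DBB·DC·DC·CC·CC·CC·CC·CC·CC·DBB·DC·DC·DBB·CC·DBB·CC·CC·CC·DBB·DC·DC·CC·DBB·CDA·CC·CC·CC·CC·DBB·DC·DC·DBB·CC·DBB·CC·CC·CC·DBB·DC·DC·CC·DBB·CDA
    A ↦ CDA
    B ↦ DC
    C ↦ CC
    D ↦ DBB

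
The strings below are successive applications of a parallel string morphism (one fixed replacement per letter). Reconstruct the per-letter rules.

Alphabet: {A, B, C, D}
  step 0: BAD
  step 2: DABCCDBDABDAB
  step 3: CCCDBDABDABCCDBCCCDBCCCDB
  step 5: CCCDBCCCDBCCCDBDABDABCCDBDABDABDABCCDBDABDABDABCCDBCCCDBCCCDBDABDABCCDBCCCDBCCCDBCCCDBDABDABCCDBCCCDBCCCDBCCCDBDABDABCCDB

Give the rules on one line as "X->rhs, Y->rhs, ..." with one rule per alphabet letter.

A->C, B->CDB, C->DAB, D->C

  step 2 ⇒ step 3: DABCCDBDABDAB ⇒ C·C·CDB·DAB·DAB·C·CDB·C·C·CDB·C·C·CDB
    A ↦ C
    B ↦ CDB
    C ↦ DAB
    D ↦ C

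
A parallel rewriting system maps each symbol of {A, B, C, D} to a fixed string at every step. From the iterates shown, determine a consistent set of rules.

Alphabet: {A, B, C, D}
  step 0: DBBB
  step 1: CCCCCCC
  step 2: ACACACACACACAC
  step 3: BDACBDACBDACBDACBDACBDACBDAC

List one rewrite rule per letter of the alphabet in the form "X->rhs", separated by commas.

A->BD, B->CC, C->AC, D->C

  step 2 ⇒ step 3: ACACACACACACAC ⇒ BD·AC·BD·AC·BD·AC·BD·AC·BD·AC·BD·AC·BD·AC
    A ↦ BD
    C ↦ AC
  step 0 ⇒ step 1: DBBB ⇒ C·CC·CC·CC
    B ↦ CC
  step 0 ⇒ step 1: DBBB ⇒ C·CC·CC·CC
    D ↦ C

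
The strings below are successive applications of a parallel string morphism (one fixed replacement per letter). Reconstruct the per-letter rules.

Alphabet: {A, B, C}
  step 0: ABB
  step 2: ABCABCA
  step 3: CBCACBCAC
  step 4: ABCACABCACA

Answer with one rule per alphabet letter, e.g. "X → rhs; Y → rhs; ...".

A->C, B->BC, C->A

  step 3 ⇒ step 4: CBCACBCAC ⇒ A·BC·A·C·A·BC·A·C·A
    A ↦ C
    B ↦ BC
    C ↦ A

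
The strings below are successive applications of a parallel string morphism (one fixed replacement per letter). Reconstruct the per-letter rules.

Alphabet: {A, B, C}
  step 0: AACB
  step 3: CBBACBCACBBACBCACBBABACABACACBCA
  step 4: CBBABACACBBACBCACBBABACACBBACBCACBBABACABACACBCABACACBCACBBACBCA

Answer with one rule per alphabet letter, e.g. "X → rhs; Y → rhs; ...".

  step 3 ⇒ step 4: CBBACBCACBBACBCACBBABACABACACBCA ⇒ CB·BA·BA·CA·CB·BA·CB·CA·CB·BA·BA·CA·CB·BA·CB·CA·CB·BA·BA·CA·BA·CA·CB·CA·BA·CA·CB·CA·CB·BA·CB·CA
    A ↦ CA
    B ↦ BA
    C ↦ CB

A->CA, B->BA, C->CB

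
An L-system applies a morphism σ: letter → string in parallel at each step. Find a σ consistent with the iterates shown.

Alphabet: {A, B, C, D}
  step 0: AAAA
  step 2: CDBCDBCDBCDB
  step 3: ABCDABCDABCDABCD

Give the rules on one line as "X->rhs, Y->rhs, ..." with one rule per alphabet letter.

  step 2 ⇒ step 3: CDBCDBCDBCDB ⇒ A·B·CD·A·B·CD·A·B·CD·A·B·CD
    B ↦ CD
    C ↦ A
    D ↦ B
    A ↦ BD  (constrained at step 0)

A->BD, B->CD, C->A, D->B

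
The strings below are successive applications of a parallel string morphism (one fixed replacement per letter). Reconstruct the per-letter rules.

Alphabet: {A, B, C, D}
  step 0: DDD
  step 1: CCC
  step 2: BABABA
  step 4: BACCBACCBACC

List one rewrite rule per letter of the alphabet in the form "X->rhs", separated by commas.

  step 1 ⇒ step 2: CCC ⇒ BA·BA·BA
    C ↦ BA
    A ↦ DD  (constrained at step 2)
    B ↦ C  (constrained at step 2)
  step 0 ⇒ step 1: DDD ⇒ C·C·C
    D ↦ C

A->DD, B->C, C->BA, D->C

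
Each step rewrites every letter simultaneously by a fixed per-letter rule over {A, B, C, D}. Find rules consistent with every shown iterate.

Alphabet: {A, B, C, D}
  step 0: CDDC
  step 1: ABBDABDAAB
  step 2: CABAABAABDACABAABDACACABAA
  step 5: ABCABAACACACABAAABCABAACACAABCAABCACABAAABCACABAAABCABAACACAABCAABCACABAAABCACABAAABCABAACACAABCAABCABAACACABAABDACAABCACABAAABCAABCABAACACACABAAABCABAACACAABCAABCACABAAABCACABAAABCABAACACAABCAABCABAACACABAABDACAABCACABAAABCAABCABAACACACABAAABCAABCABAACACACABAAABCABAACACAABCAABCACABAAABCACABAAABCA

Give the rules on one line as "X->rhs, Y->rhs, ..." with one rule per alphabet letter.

  step 1 ⇒ step 2: ABBDABDAAB ⇒ CA·BAA·BAA·BDA·CA·BAA·BDA·CA·CA·BAA
    A ↦ CA
    B ↦ BAA
    D ↦ BDA
  step 0 ⇒ step 1: CDDC ⇒ AB·BDA·BDA·AB
    C ↦ AB

A->CA, B->BAA, C->AB, D->BDA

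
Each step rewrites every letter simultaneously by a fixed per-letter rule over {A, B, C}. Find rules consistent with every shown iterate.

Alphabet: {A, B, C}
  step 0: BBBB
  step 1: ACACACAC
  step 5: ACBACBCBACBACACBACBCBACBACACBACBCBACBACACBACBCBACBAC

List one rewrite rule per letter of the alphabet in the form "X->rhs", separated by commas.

  step 0 ⇒ step 1: BBBB ⇒ AC·AC·AC·AC
    B ↦ AC
    A ↦ BC  (constrained at step 1)
    C ↦ B  (constrained at step 1)

A->BC, B->AC, C->B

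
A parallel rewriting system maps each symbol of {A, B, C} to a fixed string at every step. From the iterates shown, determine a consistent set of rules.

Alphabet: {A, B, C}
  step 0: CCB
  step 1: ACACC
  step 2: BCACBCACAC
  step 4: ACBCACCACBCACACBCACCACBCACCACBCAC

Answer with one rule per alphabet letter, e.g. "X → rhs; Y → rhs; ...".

  step 1 ⇒ step 2: ACACC ⇒ BC·AC·BC·AC·AC
    A ↦ BC
    C ↦ AC
  step 0 ⇒ step 1: CCB ⇒ AC·AC·C
    B ↦ C

A->BC, B->C, C->AC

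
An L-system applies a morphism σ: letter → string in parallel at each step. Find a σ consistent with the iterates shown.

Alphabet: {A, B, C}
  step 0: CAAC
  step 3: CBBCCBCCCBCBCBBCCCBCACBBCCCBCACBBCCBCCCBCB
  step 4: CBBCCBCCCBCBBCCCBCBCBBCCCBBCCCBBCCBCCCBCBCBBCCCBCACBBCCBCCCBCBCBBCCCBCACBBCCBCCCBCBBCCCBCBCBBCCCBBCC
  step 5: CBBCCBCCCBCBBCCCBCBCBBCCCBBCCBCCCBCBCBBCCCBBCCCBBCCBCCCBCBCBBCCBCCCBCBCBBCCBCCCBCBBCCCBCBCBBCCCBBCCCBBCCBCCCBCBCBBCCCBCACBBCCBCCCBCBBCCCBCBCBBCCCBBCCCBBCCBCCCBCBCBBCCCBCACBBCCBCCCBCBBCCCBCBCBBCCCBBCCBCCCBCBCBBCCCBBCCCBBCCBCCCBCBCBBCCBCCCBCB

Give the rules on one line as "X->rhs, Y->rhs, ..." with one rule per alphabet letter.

  step 4 ⇒ step 5: CBBCCBCCCBCBBCCCBCBCBBCCCBBCCCBBCCBCCCBCBCBBCCCBCACBBCCBCCCBCBCBBCCCBCACBBCCBCCCBCBBCCCBCBCBBCCCBBCC ⇒ CB·BCC·BCC·CB·CB·BCC·CB·CB·CB·BCC·CB·BCC·BCC·CB·CB·CB·BCC·CB·BCC·CB·BCC·BCC·CB·CB·CB·BCC·BCC·CB·CB·CB·BCC·BCC·CB·CB·BCC·CB·CB·CB·BCC·CB·BCC·CB·BCC·BCC·CB·CB·CB·BCC·CB·CA·CB·BCC·BCC·CB·CB·BCC·CB·CB·CB·BCC·CB·BCC·CB·BCC·BCC·CB·CB·CB·BCC·CB·CA·CB·BCC·BCC·CB·CB·BCC·CB·CB·CB·BCC·CB·BCC·BCC·CB·CB·CB·BCC·CB·BCC·CB·BCC·BCC·CB·CB·CB·BCC·BCC·CB·CB
    A ↦ CA
    B ↦ BCC
    C ↦ CB

A->CA, B->BCC, C->CB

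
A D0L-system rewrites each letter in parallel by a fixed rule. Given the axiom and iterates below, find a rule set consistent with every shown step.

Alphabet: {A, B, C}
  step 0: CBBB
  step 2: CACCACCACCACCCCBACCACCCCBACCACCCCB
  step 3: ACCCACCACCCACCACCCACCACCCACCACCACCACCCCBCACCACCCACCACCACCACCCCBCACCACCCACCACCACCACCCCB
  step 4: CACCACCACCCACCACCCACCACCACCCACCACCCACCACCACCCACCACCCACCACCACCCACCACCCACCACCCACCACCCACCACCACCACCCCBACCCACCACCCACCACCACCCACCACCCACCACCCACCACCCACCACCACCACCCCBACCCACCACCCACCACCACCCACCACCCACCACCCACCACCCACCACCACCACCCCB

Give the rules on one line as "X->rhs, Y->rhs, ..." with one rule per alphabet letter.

A->C, B->CCB, C->ACC

  step 3 ⇒ step 4: ACCCACCACCCACCACCCACCACCCACCACCACCACCCCBCACCACCCACCACCACCACCCCBCACCACCCACCACCACCACCCCB ⇒ C·ACC·ACC·ACC·C·ACC·ACC·C·ACC·ACC·ACC·C·ACC·ACC·C·ACC·ACC·ACC·C·ACC·ACC·C·ACC·ACC·ACC·C·ACC·ACC·C·ACC·ACC·C·ACC·ACC·C·ACC·ACC·ACC·ACC·CCB·ACC·C·ACC·ACC·C·ACC·ACC·ACC·C·ACC·ACC·C·ACC·ACC·C·ACC·ACC·C·ACC·ACC·ACC·ACC·CCB·ACC·C·ACC·ACC·C·ACC·ACC·ACC·C·ACC·ACC·C·ACC·ACC·C·ACC·ACC·C·ACC·ACC·ACC·ACC·CCB
    A ↦ C
    B ↦ CCB
    C ↦ ACC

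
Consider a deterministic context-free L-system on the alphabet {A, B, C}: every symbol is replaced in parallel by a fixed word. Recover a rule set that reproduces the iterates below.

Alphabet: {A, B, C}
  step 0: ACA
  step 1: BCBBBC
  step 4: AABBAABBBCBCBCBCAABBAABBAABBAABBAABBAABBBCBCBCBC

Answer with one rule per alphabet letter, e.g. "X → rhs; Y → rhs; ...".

  step 0 ⇒ step 1: ACA ⇒ BC·BB·BC
    A ↦ BC
    C ↦ BB
    B ↦ AA  (constrained at step 1)

A->BC, B->AA, C->BB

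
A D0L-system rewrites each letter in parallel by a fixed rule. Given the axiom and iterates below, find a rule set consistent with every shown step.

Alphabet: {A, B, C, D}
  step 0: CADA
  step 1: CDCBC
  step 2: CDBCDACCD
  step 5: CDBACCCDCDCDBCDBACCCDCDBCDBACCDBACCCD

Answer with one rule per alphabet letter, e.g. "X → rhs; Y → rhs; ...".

A->C, B->AC, C->CD, D->B

  step 1 ⇒ step 2: CDCBC ⇒ CD·B·CD·AC·CD
    B ↦ AC
    C ↦ CD
    D ↦ B
  step 0 ⇒ step 1: CADA ⇒ CD·C·B·C
    A ↦ C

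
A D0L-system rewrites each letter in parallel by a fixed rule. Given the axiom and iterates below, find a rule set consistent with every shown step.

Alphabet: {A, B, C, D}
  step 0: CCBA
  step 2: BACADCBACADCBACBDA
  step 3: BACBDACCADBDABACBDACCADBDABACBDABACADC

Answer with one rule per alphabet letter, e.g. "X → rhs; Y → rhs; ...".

  step 2 ⇒ step 3: BACADCBACADCBACBDA ⇒ BA·C·BDA·C·CAD·BDA·BA·C·BDA·C·CAD·BDA·BA·C·BDA·BA·CAD·C
    A ↦ C
    B ↦ BA
    C ↦ BDA
    D ↦ CAD

A->C, B->BA, C->BDA, D->CAD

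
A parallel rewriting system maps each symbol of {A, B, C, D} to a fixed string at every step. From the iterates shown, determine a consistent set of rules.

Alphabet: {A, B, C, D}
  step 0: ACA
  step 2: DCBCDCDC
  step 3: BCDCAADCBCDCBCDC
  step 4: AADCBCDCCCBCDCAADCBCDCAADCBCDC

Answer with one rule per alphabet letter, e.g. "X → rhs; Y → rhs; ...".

A->C, B->AA, C->DC, D->BC

  step 3 ⇒ step 4: BCDCAADCBCDCBCDC ⇒ AA·DC·BC·DC·C·C·BC·DC·AA·DC·BC·DC·AA·DC·BC·DC
    A ↦ C
    B ↦ AA
    C ↦ DC
    D ↦ BC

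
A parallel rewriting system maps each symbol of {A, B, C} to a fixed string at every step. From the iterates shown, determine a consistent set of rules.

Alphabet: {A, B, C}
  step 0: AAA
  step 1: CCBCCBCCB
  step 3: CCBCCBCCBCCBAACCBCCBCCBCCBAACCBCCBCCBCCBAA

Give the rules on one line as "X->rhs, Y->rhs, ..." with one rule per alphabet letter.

A->CCB, B->C, C->AA

  step 0 ⇒ step 1: AAA ⇒ CCB·CCB·CCB
    A ↦ CCB
    B ↦ C  (constrained at step 1)
    C ↦ AA  (constrained at step 1)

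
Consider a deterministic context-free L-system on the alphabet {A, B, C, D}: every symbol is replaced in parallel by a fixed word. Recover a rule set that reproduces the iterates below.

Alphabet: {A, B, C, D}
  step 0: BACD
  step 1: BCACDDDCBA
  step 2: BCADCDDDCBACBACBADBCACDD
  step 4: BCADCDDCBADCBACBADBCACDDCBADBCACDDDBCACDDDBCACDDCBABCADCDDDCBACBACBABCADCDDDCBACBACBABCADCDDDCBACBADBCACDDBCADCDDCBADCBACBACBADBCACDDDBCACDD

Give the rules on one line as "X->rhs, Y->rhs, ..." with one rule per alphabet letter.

A->CDD, B->BCA, C->D, D->CBA

  step 1 ⇒ step 2: BCACDDDCBA ⇒ BCA·D·CDD·D·CBA·CBA·CBA·D·BCA·CDD
    A ↦ CDD
    B ↦ BCA
    C ↦ D
    D ↦ CBA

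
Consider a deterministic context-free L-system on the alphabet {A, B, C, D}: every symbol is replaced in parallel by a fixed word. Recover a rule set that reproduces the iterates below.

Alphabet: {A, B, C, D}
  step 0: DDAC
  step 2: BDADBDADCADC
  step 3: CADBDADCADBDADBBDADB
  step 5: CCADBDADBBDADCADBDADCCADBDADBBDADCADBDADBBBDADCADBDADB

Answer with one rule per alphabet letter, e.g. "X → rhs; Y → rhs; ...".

A->BD, B->C, C->B, D->AD

  step 2 ⇒ step 3: BDADBDADCADC ⇒ C·AD·BD·AD·C·AD·BD·AD·B·BD·AD·B
    A ↦ BD
    B ↦ C
    C ↦ B
    D ↦ AD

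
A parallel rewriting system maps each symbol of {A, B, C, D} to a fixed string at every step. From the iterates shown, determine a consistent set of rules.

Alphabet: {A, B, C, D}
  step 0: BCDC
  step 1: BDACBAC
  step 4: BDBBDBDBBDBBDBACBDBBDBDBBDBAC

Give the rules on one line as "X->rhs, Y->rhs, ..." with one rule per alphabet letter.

A->B, B->BD, C->AC, D->B

  step 0 ⇒ step 1: BCDC ⇒ BD·AC·B·AC
    B ↦ BD
    C ↦ AC
    D ↦ B
    A ↦ B  (constrained at step 1)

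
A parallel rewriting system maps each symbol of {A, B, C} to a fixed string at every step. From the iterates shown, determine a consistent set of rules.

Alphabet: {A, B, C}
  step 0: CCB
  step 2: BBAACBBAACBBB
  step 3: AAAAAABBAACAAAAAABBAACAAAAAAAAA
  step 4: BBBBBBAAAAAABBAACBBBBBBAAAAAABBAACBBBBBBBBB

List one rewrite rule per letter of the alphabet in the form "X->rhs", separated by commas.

A->B, B->AAA, C->AAC

  step 3 ⇒ step 4: AAAAAABBAACAAAAAABBAACAAAAAAAAA ⇒ B·B·B·B·B·B·AAA·AAA·B·B·AAC·B·B·B·B·B·B·AAA·AAA·B·B·AAC·B·B·B·B·B·B·B·B·B
    A ↦ B
    B ↦ AAA
    C ↦ AAC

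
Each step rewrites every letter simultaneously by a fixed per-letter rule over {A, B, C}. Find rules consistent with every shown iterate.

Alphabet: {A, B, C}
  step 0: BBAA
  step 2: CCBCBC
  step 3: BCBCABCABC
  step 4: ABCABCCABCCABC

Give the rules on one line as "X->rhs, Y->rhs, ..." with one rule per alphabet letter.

  step 3 ⇒ step 4: BCBCABCABC ⇒ A·BC·A·BC·C·A·BC·C·A·BC
    A ↦ C
    B ↦ A
    C ↦ BC

A->C, B->A, C->BC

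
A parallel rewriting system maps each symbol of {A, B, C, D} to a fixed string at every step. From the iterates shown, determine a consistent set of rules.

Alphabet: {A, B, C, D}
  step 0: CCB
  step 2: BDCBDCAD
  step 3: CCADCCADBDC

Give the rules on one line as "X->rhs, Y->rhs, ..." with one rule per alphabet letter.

A->BD, B->C, C->AD, D->C

  step 2 ⇒ step 3: BDCBDCAD ⇒ C·C·AD·C·C·AD·BD·C
    A ↦ BD
    B ↦ C
    C ↦ AD
    D ↦ C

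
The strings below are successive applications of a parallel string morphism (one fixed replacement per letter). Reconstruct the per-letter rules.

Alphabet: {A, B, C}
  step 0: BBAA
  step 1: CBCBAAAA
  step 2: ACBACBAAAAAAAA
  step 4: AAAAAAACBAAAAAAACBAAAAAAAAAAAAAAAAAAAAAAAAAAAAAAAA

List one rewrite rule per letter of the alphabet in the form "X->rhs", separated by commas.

A->AA, B->CB, C->A

  step 1 ⇒ step 2: CBCBAAAA ⇒ A·CB·A·CB·AA·AA·AA·AA
    A ↦ AA
    B ↦ CB
    C ↦ A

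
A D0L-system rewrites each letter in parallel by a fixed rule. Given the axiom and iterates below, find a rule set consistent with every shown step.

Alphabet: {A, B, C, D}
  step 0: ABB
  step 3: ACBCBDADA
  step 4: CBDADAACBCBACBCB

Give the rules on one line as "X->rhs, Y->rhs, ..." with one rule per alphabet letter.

  step 3 ⇒ step 4: ACBCBDADA ⇒ CB·D·A·D·A·ACB·CB·ACB·CB
    A ↦ CB
    B ↦ A
    C ↦ D
    D ↦ ACB

A->CB, B->A, C->D, D->ACB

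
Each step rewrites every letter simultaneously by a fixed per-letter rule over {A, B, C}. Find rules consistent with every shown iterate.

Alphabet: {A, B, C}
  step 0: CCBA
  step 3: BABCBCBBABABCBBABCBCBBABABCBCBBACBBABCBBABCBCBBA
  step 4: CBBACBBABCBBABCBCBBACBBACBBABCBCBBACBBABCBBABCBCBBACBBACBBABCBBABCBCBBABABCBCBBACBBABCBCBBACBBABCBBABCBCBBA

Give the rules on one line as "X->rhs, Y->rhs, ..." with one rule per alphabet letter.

A->BA, B->CB, C->BAB

  step 3 ⇒ step 4: BABCBCBBABABCBBABCBCBBABABCBCBBACBBABCBBABCBCBBA ⇒ CB·BA·CB·BAB·CB·BAB·CB·CB·BA·CB·BA·CB·BAB·CB·CB·BA·CB·BAB·CB·BAB·CB·CB·BA·CB·BA·CB·BAB·CB·BAB·CB·CB·BA·BAB·CB·CB·BA·CB·BAB·CB·CB·BA·CB·BAB·CB·BAB·CB·CB·BA
    A ↦ BA
    B ↦ CB
    C ↦ BAB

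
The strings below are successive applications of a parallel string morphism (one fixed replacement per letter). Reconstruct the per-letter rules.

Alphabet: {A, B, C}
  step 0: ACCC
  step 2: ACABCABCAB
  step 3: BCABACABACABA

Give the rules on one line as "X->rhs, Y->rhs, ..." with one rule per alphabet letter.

A->B, B->A, C->CA

  step 2 ⇒ step 3: ACABCABCAB ⇒ B·CA·B·A·CA·B·A·CA·B·A
    A ↦ B
    B ↦ A
    C ↦ CA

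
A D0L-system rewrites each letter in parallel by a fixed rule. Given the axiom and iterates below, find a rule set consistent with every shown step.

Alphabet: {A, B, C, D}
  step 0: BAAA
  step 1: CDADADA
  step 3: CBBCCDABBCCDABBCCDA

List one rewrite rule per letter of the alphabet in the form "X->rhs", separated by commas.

  step 0 ⇒ step 1: BAAA ⇒ C·DA·DA·DA
    A ↦ DA
    B ↦ C
    C ↦ B  (constrained at step 1)
    D ↦ CC  (constrained at step 1)

A->DA, B->C, C->B, D->CC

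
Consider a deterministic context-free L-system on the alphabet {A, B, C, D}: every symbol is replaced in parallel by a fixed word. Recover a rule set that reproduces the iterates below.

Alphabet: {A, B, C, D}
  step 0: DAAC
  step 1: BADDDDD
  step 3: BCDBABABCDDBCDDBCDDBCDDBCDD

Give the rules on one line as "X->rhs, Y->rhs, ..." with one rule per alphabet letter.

A->DD, B->BC, C->D, D->BA

  step 0 ⇒ step 1: DAAC ⇒ BA·DD·DD·D
    A ↦ DD
    C ↦ D
    D ↦ BA
    B ↦ BC  (constrained at step 1)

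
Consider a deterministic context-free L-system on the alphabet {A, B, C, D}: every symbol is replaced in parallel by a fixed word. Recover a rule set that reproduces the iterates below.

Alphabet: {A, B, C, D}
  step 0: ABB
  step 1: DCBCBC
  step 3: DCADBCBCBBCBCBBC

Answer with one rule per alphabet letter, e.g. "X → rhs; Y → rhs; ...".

  step 0 ⇒ step 1: ABB ⇒ DC·BC·BC
    A ↦ DC
    B ↦ BC
    C ↦ B  (constrained at step 1)
    D ↦ AD  (constrained at step 1)

A->DC, B->BC, C->B, D->AD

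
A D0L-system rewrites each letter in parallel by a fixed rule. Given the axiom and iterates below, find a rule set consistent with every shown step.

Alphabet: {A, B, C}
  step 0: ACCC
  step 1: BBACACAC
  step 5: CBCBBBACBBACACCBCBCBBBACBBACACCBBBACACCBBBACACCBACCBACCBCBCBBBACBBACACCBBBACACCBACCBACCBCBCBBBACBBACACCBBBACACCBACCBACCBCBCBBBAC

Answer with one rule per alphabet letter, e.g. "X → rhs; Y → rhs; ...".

A->BB, B->CB, C->AC

  step 0 ⇒ step 1: ACCC ⇒ BB·AC·AC·AC
    A ↦ BB
    C ↦ AC
    B ↦ CB  (constrained at step 1)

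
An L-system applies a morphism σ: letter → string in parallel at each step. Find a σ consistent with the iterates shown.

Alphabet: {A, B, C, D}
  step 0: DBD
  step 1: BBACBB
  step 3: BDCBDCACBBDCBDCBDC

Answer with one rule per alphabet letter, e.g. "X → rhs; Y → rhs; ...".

  step 0 ⇒ step 1: DBD ⇒ BB·AC·BB
    B ↦ AC
    D ↦ BB
    A ↦ B  (constrained at step 1)
    C ↦ DC  (constrained at step 1)

A->B, B->AC, C->DC, D->BB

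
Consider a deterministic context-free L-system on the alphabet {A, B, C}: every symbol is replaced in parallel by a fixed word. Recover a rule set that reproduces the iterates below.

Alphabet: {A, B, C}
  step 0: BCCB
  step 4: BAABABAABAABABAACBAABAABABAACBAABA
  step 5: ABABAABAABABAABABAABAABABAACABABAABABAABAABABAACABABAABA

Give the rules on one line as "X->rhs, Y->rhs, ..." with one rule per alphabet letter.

A->BA, B->A, C->AC

  step 4 ⇒ step 5: BAABABAABAABABAACBAABAABABAACBAABA ⇒ A·BA·BA·A·BA·A·BA·BA·A·BA·BA·A·BA·A·BA·BA·AC·A·BA·BA·A·BA·BA·A·BA·A·BA·BA·AC·A·BA·BA·A·BA
    A ↦ BA
    B ↦ A
    C ↦ AC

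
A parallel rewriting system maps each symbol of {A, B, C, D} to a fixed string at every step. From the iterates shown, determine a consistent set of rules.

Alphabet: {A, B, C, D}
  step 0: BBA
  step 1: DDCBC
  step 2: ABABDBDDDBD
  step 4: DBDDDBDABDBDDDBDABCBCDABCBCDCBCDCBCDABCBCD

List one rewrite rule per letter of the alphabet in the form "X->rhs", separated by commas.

A->CBC, B->D, C->DBD, D->AB

  step 1 ⇒ step 2: DDCBC ⇒ AB·AB·DBD·D·DBD
    B ↦ D
    C ↦ DBD
    D ↦ AB
  step 0 ⇒ step 1: BBA ⇒ D·D·CBC
    A ↦ CBC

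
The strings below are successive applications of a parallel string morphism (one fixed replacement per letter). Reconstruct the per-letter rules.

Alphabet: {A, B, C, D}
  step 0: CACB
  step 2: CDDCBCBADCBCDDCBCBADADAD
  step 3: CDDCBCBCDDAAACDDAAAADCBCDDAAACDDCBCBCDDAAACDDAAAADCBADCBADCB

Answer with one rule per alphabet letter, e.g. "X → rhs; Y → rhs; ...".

  step 2 ⇒ step 3: CDDCBCBADCBCDDCBCBADADAD ⇒ CDD·CB·CB·CDD·AAA·CDD·AAA·AD·CB·CDD·AAA·CDD·CB·CB·CDD·AAA·CDD·AAA·AD·CB·AD·CB·AD·CB
    A ↦ AD
    B ↦ AAA
    C ↦ CDD
    D ↦ CB

A->AD, B->AAA, C->CDD, D->CB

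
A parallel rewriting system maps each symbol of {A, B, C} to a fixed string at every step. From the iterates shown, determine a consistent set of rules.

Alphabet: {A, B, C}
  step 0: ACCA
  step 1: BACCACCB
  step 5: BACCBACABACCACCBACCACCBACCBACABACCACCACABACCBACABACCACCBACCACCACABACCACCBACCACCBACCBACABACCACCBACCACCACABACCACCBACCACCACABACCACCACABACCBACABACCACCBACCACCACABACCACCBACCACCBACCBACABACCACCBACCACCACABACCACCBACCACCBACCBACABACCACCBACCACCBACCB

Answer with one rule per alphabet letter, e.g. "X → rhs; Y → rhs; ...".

A->B, B->ACA, C->ACC

  step 0 ⇒ step 1: ACCA ⇒ B·ACC·ACC·B
    A ↦ B
    C ↦ ACC
    B ↦ ACA  (constrained at step 1)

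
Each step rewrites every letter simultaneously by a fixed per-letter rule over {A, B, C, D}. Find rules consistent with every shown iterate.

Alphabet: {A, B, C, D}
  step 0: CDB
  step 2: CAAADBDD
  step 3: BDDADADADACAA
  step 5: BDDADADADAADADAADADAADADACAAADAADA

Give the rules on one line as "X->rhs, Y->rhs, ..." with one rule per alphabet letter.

  step 2 ⇒ step 3: CAAADBDD ⇒ BDD·AD·AD·AD·A·C·A·A
    A ↦ AD
    B ↦ C
    C ↦ BDD
    D ↦ A

A->AD, B->C, C->BDD, D->A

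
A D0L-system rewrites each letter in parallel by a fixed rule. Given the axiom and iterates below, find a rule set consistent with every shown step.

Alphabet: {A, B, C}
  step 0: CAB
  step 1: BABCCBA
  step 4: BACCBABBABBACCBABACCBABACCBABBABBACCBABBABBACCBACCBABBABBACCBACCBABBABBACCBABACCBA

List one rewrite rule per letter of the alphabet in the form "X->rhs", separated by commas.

  step 0 ⇒ step 1: CAB ⇒ BAB·CC·BA
    A ↦ CC
    B ↦ BA
    C ↦ BAB

A->CC, B->BA, C->BAB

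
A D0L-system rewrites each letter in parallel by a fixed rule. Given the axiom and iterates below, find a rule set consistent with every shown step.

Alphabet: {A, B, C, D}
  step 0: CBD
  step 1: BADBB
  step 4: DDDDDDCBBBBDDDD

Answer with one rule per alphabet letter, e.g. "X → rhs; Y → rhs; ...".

A->DC, B->D, C->BA, D->BB

  step 0 ⇒ step 1: CBD ⇒ BA·D·BB
    B ↦ D
    C ↦ BA
    D ↦ BB
    A ↦ DC  (constrained at step 1)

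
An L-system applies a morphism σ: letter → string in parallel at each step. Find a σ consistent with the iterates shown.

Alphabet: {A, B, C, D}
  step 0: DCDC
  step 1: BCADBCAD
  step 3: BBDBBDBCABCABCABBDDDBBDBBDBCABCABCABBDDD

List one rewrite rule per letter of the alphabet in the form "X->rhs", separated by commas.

  step 0 ⇒ step 1: DCDC ⇒ BCA·D·BCA·D
    C ↦ D
    D ↦ BCA
    A ↦ D  (constrained at step 1)
    B ↦ BBD  (constrained at step 1)

A->D, B->BBD, C->D, D->BCA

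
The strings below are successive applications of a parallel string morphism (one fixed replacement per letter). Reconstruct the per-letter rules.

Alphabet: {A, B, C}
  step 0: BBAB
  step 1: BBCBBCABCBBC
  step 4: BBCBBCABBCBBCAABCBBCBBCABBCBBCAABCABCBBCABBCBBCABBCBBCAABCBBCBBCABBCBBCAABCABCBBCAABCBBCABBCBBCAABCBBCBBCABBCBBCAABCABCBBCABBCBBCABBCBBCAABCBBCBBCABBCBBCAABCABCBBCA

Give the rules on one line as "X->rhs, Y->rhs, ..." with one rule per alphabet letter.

A->ABC, B->BBC, C->A

  step 0 ⇒ step 1: BBAB ⇒ BBC·BBC·ABC·BBC
    A ↦ ABC
    B ↦ BBC
    C ↦ A  (constrained at step 1)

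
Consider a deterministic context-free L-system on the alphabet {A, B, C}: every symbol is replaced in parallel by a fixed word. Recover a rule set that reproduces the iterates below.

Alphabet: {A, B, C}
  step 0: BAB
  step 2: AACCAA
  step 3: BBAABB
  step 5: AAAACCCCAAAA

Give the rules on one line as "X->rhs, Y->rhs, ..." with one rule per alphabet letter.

  step 2 ⇒ step 3: AACCAA ⇒ B·B·A·A·B·B
    A ↦ B
    C ↦ A
    B ↦ CC  (constrained at step 0)

A->B, B->CC, C->A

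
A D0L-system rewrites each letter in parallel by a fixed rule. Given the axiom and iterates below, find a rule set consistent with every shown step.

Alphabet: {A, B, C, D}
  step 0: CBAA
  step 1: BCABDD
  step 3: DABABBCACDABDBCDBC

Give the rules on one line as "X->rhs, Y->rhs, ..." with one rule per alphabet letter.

A->D, B->AB, C->BC, D->AC

  step 0 ⇒ step 1: CBAA ⇒ BC·AB·D·D
    A ↦ D
    B ↦ AB
    C ↦ BC
    D ↦ AC  (constrained at step 1)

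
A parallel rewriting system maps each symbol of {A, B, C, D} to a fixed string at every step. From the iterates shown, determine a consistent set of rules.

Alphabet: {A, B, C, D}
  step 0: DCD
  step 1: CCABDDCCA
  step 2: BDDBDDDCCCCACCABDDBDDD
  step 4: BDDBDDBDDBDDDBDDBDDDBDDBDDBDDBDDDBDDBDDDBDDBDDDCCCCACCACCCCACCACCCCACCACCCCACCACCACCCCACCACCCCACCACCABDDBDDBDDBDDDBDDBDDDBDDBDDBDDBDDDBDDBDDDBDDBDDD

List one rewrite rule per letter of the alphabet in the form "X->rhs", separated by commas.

A->D, B->CC, C->BDD, D->CCA

  step 1 ⇒ step 2: CCABDDCCA ⇒ BDD·BDD·D·CC·CCA·CCA·BDD·BDD·D
    A ↦ D
    B ↦ CC
    C ↦ BDD
    D ↦ CCA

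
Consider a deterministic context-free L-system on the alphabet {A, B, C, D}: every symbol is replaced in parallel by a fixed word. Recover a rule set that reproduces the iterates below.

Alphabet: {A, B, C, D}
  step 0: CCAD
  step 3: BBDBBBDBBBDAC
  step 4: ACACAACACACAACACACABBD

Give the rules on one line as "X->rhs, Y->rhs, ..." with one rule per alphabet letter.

  step 3 ⇒ step 4: BBDBBBDBBBDAC ⇒ AC·AC·A·AC·AC·AC·A·AC·AC·AC·A·B·BD
    A ↦ B
    B ↦ AC
    C ↦ BD
    D ↦ A

A->B, B->AC, C->BD, D->A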